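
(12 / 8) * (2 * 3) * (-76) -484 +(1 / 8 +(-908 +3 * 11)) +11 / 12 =-49007 / 24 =-2041.96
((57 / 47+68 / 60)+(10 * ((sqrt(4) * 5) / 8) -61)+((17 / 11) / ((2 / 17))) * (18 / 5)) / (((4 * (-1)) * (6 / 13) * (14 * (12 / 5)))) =-229255 / 12507264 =-0.02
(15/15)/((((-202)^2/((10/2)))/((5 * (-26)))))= -325/20402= -0.02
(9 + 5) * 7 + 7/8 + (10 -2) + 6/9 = 2581/24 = 107.54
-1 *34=-34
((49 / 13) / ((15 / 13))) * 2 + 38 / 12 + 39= 487 / 10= 48.70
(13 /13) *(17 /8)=17 /8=2.12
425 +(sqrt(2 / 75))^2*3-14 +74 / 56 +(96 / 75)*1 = 289577 / 700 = 413.68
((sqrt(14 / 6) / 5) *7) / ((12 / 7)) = 49 *sqrt(21) / 180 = 1.25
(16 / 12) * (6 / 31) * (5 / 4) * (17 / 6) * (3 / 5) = 17 / 31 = 0.55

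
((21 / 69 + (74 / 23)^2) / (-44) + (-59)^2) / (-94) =-81018119 / 2187944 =-37.03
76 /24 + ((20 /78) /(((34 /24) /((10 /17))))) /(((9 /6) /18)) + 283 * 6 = 38376499 /22542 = 1702.44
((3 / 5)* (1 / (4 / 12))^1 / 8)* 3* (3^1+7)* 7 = 189 / 4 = 47.25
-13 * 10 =-130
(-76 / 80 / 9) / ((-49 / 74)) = 703 / 4410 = 0.16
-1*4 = -4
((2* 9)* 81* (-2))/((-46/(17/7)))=24786/161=153.95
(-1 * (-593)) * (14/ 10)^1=830.20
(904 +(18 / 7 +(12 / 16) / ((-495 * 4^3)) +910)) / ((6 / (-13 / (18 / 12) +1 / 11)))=-2596.41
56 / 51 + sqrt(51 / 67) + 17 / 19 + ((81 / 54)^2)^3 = sqrt(3417) / 67 + 829985 / 62016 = 14.26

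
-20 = -20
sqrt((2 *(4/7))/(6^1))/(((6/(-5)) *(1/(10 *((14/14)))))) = -3.64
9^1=9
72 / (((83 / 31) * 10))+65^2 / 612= 2436367 / 253980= 9.59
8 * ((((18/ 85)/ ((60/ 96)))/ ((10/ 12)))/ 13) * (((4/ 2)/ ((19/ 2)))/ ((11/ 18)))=497664/ 5773625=0.09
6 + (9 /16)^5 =6350505 /1048576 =6.06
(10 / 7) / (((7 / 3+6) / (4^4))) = 1536 / 35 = 43.89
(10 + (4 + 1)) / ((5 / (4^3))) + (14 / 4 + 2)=395 / 2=197.50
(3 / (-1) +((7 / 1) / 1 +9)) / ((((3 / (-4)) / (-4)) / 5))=1040 / 3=346.67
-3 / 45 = -1 / 15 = -0.07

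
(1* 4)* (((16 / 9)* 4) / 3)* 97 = 24832 / 27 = 919.70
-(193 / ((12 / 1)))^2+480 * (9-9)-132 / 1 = -390.67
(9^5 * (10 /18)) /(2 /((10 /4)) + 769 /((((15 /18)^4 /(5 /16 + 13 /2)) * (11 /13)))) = 225534375 /88269013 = 2.56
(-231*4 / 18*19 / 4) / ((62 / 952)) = -348194 / 93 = -3744.02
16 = 16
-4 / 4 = -1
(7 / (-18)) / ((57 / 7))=-49 / 1026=-0.05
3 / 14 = 0.21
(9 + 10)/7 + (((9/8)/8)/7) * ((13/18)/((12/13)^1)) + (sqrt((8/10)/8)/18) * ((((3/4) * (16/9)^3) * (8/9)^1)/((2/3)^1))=1024 * sqrt(10)/32805 + 29353/10752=2.83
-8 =-8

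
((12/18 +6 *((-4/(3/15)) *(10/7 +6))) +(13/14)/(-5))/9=-187099/1890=-98.99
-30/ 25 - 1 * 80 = -81.20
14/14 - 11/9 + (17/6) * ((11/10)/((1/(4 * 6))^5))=1116758006/45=24816844.58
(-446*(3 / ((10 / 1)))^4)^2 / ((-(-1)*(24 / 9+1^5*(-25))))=-978815907 / 1675000000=-0.58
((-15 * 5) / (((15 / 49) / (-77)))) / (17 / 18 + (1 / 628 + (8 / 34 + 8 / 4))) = 362524932 / 61135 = 5929.91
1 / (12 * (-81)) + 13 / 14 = 6311 / 6804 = 0.93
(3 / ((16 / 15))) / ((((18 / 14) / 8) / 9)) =157.50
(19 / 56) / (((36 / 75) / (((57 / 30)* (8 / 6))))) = 1805 / 1008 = 1.79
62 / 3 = 20.67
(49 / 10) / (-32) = -49 / 320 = -0.15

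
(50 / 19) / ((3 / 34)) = 1700 / 57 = 29.82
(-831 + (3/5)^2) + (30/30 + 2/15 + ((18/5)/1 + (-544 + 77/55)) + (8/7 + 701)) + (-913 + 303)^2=195002659/525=371433.64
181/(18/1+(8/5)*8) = 905/154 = 5.88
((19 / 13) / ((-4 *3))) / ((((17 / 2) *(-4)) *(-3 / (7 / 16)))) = -0.00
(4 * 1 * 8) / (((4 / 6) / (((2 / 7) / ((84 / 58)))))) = 464 / 49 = 9.47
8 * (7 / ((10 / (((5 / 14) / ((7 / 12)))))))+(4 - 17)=-67 / 7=-9.57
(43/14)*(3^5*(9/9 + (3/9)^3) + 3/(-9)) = 32465/42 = 772.98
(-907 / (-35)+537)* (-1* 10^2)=-394040 / 7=-56291.43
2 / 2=1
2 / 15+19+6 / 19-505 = -138382 / 285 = -485.55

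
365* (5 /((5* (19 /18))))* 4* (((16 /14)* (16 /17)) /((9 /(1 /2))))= 186880 /2261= 82.65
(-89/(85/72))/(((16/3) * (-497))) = 2403/84490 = 0.03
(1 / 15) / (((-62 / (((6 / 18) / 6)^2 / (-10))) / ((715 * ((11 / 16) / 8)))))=1573 / 77137920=0.00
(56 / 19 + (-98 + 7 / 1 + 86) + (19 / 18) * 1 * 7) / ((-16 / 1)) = -1825 / 5472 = -0.33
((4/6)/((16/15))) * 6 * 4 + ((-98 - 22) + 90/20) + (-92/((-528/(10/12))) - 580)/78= -107.93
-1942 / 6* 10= -9710 / 3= -3236.67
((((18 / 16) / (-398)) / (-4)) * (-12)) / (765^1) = -3 / 270640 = -0.00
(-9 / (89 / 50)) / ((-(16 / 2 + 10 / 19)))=475 / 801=0.59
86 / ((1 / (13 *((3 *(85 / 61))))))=285090 / 61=4673.61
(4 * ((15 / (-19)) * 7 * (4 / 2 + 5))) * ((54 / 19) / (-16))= 19845 / 722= 27.49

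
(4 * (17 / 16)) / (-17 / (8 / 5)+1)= -34 / 77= -0.44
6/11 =0.55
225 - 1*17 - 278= -70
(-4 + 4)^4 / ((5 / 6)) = 0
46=46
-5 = -5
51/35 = 1.46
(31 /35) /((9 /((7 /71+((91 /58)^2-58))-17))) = -178785277 /25078620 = -7.13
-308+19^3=6551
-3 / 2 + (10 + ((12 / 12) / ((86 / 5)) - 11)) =-105 / 43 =-2.44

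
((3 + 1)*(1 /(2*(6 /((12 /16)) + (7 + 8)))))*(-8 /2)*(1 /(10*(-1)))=4 /115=0.03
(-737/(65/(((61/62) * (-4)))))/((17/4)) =10.50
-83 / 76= -1.09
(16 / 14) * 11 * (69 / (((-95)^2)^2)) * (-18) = -109296 / 570154375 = -0.00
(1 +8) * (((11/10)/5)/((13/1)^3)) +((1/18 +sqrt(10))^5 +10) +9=4856682484141/103784522400 +10530005 * sqrt(10)/104976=364.00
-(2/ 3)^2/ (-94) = 2/ 423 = 0.00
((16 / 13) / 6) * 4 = 32 / 39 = 0.82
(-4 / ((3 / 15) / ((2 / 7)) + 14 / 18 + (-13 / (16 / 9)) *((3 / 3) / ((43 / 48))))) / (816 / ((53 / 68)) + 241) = 820440 / 1765980331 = 0.00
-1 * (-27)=27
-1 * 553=-553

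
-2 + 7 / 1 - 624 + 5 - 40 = -654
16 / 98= 8 / 49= 0.16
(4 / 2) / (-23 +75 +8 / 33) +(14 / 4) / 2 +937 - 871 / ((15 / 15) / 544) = -815254105 / 1724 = -472885.21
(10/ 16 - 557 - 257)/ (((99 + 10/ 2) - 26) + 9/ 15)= -10845/ 1048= -10.35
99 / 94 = 1.05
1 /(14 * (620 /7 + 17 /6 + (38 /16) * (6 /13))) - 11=-1111043 /101011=-11.00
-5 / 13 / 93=-5 / 1209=-0.00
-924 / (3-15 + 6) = 154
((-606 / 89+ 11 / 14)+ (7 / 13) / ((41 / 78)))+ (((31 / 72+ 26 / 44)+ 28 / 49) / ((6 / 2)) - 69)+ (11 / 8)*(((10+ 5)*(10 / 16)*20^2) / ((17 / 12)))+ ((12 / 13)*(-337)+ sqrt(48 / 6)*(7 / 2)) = 7*sqrt(2)+ 43659935747599 / 13412527128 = 3265.06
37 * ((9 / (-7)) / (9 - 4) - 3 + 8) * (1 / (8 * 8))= 3071 / 1120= 2.74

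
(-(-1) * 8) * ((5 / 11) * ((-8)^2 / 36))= 640 / 99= 6.46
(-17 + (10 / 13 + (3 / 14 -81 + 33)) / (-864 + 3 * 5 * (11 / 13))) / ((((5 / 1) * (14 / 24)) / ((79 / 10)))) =-207405731 / 4519025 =-45.90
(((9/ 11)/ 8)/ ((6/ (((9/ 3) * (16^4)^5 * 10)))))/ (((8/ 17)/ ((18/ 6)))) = 43351324312743343061729280/ 11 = 3941029482976667551066298.00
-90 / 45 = -2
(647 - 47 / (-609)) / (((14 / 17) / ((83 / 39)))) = 278016385 / 166257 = 1672.21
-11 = -11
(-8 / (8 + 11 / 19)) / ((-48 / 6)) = 19 / 163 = 0.12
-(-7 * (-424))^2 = -8809024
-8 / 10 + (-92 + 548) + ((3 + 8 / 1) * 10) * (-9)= -2674 / 5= -534.80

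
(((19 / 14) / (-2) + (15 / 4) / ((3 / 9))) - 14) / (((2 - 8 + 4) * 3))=4 / 7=0.57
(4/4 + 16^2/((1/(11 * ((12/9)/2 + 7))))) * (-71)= -4598741/3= -1532913.67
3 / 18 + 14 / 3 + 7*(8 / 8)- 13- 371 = -2233 / 6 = -372.17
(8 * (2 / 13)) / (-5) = -16 / 65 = -0.25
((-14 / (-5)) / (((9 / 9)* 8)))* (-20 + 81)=427 / 20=21.35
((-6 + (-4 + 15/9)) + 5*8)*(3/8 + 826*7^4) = 1507252045/24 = 62802168.54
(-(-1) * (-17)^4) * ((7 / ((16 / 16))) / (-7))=-83521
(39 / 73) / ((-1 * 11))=-39 / 803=-0.05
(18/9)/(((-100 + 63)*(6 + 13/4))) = -8/1369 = -0.01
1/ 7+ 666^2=3104893/ 7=443556.14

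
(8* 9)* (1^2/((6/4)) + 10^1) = 768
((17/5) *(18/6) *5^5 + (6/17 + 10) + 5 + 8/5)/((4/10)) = 1355408/17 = 79729.88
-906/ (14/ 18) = -8154/ 7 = -1164.86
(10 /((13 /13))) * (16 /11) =160 /11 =14.55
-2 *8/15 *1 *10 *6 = -64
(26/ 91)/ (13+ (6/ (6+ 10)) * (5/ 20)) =64/ 2933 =0.02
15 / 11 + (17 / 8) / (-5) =0.94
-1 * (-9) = 9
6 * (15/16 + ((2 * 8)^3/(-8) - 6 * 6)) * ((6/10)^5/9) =-708993/25000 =-28.36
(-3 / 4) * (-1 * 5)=15 / 4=3.75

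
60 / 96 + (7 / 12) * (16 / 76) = 341 / 456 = 0.75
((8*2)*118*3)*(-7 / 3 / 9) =-13216 / 9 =-1468.44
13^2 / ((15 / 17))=2873 / 15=191.53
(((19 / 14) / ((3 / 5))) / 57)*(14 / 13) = 5 / 117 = 0.04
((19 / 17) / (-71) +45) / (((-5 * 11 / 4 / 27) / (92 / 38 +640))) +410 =-379991734 / 6745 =-56336.80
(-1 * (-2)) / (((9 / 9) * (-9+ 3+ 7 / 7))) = -2 / 5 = -0.40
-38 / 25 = -1.52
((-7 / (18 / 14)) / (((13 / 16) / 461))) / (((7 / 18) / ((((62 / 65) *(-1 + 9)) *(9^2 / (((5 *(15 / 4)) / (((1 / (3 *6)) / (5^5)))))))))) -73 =-5126454289 / 66015625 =-77.66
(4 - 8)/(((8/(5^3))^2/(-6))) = 46875/8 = 5859.38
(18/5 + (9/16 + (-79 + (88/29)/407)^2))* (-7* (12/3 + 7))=-44283503805849/92106320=-480786.81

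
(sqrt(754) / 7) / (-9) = -sqrt(754) / 63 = -0.44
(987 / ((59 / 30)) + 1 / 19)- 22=537987 / 1121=479.92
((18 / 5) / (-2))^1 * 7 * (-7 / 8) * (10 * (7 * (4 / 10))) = 3087 / 10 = 308.70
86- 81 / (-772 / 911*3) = 90989 / 772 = 117.86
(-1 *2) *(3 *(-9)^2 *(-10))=4860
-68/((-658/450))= 46.50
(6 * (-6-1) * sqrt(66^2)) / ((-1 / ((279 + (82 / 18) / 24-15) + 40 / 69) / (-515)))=-52161195625 / 138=-377979678.44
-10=-10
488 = 488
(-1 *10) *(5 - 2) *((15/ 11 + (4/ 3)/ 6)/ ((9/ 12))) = -6280/ 99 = -63.43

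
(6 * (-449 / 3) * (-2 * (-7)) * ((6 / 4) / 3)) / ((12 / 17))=-53431 / 6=-8905.17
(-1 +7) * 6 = 36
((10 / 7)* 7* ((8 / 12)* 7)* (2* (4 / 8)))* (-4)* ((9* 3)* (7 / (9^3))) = -3920 / 81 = -48.40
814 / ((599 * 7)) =814 / 4193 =0.19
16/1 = 16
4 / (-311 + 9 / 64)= -256 / 19895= -0.01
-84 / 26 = -42 / 13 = -3.23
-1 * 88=-88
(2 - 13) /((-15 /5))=11 /3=3.67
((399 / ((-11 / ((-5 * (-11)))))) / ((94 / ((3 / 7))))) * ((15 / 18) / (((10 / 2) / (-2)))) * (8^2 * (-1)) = -9120 / 47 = -194.04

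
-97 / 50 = -1.94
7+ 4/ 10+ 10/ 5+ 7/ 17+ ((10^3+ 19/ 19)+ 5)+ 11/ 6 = 518999/ 510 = 1017.65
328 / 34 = 164 / 17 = 9.65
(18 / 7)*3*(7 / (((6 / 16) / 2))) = 288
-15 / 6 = -5 / 2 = -2.50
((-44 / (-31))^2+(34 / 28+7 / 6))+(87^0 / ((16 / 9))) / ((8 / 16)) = 891277 / 161448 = 5.52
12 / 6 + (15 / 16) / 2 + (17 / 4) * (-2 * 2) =-465 / 32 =-14.53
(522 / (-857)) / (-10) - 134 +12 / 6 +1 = -561074 / 4285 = -130.94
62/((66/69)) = 713/11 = 64.82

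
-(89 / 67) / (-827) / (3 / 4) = 356 / 166227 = 0.00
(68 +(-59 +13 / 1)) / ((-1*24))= -11 / 12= -0.92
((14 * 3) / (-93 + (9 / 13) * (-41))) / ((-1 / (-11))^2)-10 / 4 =-23337 / 526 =-44.37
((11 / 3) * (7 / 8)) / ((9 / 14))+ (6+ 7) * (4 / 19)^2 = 217043 / 38988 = 5.57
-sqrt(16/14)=-2*sqrt(14)/7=-1.07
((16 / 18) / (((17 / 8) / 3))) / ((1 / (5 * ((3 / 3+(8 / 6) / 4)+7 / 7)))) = 2240 / 153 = 14.64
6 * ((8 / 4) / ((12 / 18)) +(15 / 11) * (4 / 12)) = 228 / 11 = 20.73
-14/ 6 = -7/ 3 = -2.33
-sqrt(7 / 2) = -sqrt(14) / 2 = -1.87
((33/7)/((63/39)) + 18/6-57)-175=-11078/49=-226.08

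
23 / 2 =11.50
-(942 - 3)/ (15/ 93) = -29109/ 5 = -5821.80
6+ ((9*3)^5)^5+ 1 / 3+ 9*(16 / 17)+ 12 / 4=31021606173381243165103883623561927565 / 51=608266787713357709119684000000000000.00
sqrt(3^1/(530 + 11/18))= 3* sqrt(57306)/9551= 0.08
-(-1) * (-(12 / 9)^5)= -4.21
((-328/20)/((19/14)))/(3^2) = -1148/855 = -1.34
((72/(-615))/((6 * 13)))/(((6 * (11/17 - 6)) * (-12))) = -17/4365270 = -0.00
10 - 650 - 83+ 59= -664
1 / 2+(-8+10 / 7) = -85 / 14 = -6.07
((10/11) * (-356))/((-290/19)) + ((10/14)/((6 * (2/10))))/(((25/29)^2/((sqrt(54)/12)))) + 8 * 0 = 841 * sqrt(6)/4200 + 6764/319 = 21.69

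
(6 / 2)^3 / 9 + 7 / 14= 7 / 2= 3.50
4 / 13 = 0.31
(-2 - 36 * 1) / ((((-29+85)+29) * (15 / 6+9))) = -76 / 1955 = -0.04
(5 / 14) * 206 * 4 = 2060 / 7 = 294.29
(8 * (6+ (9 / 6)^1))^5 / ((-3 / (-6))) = 1555200000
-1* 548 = -548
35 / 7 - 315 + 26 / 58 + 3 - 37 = -9963 / 29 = -343.55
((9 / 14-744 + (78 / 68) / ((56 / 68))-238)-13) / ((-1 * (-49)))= -27803 / 1372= -20.26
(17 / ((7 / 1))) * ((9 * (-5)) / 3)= -255 / 7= -36.43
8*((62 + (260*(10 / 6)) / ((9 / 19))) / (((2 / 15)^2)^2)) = 24725625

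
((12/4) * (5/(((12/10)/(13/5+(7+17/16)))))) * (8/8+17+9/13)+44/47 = 48728869/19552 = 2492.27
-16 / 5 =-3.20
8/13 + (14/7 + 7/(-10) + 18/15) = 81/26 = 3.12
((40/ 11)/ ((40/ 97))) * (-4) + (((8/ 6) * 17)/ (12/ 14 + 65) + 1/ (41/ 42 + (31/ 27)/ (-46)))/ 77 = -2217717517/ 62905755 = -35.25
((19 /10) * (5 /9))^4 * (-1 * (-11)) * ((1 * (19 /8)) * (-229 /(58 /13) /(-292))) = 81084813953 /14222988288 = 5.70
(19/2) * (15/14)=10.18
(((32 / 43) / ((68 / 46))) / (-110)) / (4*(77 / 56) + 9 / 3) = -368 / 683485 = -0.00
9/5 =1.80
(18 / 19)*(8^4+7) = 3887.05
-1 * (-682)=682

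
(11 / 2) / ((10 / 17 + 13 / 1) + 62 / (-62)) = 187 / 428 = 0.44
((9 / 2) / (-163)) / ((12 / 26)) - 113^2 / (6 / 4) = -16650893 / 1956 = -8512.73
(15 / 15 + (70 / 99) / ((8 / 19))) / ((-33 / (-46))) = 24403 / 6534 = 3.73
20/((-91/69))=-1380/91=-15.16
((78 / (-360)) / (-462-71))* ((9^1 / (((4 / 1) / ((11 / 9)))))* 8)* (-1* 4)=-22 / 615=-0.04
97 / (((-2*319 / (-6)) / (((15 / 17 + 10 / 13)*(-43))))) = -4567245 / 70499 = -64.78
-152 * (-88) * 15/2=100320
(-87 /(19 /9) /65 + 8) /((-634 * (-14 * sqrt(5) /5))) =9097 * sqrt(5) /10961860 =0.00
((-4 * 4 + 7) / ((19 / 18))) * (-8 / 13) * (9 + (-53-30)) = -95904 / 247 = -388.28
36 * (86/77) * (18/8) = 6966/77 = 90.47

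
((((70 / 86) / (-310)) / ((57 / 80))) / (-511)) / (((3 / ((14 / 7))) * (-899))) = -80 / 14959215261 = -0.00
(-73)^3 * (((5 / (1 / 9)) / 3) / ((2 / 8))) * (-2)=46682040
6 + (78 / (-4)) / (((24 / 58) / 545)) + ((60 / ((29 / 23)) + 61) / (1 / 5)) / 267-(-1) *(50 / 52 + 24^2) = -20210821351 / 805272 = -25098.13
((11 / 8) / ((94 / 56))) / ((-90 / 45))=-0.41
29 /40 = 0.72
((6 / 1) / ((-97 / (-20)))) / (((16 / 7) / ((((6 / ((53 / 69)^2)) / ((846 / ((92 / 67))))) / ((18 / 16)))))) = 6813520 / 858017477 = 0.01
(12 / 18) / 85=2 / 255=0.01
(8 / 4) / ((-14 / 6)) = -6 / 7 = -0.86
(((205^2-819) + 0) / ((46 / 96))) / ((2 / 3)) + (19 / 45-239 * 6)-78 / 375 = 3300586793 / 25875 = 127558.91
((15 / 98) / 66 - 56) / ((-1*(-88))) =-0.64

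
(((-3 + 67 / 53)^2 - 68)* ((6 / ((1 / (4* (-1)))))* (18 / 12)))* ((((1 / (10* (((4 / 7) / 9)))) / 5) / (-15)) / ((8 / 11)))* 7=-664155261 / 1404500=-472.88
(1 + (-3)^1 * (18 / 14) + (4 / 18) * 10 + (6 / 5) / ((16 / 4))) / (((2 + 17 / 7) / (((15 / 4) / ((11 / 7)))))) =-1477 / 8184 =-0.18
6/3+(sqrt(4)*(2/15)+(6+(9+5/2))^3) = 643397/120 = 5361.64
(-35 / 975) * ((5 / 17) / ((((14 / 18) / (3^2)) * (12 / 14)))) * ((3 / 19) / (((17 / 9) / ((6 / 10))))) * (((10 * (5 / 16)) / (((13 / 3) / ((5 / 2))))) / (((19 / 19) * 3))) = -127575 / 29695328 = -0.00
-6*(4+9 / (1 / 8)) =-456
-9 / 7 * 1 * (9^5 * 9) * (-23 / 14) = 1122533.54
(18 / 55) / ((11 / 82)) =1476 / 605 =2.44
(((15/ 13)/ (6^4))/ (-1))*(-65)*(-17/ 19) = -425/ 8208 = -0.05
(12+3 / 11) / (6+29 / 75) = 10125 / 5269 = 1.92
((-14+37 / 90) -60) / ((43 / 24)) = -26492 / 645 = -41.07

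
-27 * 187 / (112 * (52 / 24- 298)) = 15147 / 99400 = 0.15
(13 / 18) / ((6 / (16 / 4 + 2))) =13 / 18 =0.72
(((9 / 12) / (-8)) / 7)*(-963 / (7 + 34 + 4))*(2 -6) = -321 / 280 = -1.15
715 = 715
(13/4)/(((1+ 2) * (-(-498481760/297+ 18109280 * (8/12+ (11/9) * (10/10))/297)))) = 0.00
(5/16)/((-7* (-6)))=5/672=0.01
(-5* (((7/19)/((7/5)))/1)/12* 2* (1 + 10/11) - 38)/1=-16059/418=-38.42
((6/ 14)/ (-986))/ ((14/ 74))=-0.00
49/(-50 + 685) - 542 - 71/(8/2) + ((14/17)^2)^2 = -118633287809/212143340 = -559.21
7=7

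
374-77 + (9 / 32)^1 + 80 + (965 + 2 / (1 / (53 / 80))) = 214977 / 160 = 1343.61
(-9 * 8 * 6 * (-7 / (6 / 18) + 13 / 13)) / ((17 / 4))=34560 / 17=2032.94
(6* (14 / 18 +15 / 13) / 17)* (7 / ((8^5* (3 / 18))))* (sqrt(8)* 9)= 7119* sqrt(2) / 452608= 0.02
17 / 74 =0.23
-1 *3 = -3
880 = 880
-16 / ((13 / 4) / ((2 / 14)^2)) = -0.10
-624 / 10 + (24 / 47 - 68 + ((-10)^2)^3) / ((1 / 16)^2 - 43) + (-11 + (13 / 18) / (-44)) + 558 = -5183419483489 / 227624760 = -22771.77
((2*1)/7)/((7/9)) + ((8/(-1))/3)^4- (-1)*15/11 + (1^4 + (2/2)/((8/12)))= 4784929/87318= 54.80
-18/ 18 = -1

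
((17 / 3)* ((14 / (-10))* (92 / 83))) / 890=-5474 / 554025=-0.01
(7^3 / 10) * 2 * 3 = 1029 / 5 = 205.80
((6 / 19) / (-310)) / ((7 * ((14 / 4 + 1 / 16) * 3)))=-16 / 1175055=-0.00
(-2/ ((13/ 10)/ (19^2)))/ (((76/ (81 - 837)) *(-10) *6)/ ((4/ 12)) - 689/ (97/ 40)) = 735357/ 352235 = 2.09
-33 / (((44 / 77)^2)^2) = -79233 / 256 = -309.50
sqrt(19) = 4.36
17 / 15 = 1.13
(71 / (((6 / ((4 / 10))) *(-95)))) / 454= -71 / 646950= -0.00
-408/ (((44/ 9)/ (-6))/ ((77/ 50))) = 19278/ 25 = 771.12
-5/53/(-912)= 5/48336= 0.00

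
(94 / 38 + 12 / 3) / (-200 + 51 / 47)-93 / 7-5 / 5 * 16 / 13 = -235176622 / 16164421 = -14.55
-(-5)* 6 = 30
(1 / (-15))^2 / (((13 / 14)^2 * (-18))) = -98 / 342225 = -0.00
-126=-126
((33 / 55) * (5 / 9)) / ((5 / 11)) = 11 / 15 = 0.73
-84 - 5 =-89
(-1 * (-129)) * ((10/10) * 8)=1032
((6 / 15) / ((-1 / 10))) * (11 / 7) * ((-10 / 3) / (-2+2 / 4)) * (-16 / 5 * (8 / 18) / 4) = 2816 / 567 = 4.97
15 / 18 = 5 / 6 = 0.83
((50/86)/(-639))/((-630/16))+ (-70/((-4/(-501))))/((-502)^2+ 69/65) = -281671175315/8101481398794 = -0.03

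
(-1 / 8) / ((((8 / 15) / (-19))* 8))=285 / 512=0.56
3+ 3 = 6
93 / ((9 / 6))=62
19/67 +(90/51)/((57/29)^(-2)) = 6802133/957899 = 7.10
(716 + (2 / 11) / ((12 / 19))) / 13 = 47275 / 858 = 55.10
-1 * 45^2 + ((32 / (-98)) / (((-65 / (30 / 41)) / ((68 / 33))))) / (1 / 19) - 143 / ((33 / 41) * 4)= -2069.27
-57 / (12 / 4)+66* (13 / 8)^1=353 / 4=88.25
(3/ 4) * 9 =27/ 4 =6.75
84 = 84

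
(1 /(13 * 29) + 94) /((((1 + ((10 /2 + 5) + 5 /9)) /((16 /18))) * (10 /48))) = 850536 /24505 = 34.71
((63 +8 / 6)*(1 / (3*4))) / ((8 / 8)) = 193 / 36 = 5.36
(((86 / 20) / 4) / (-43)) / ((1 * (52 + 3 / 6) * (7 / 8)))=-2 / 3675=-0.00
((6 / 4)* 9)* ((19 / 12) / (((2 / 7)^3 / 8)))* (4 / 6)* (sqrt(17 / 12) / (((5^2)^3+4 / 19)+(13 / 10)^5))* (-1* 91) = -140848662500* sqrt(51) / 29694954567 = -33.87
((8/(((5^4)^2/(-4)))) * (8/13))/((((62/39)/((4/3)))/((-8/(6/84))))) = 57344/12109375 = 0.00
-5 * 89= -445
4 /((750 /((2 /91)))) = 4 /34125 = 0.00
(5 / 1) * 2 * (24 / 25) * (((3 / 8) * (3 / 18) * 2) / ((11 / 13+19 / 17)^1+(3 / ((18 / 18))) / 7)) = 9282 / 18505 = 0.50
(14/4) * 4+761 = 775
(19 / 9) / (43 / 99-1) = -209 / 56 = -3.73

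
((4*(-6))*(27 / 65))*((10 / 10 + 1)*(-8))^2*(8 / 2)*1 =-663552 / 65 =-10208.49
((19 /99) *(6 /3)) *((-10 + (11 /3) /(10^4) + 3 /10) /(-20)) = 5528791 /29700000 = 0.19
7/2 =3.50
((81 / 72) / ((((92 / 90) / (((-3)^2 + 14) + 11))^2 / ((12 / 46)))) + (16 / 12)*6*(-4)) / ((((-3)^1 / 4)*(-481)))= 14243699 / 17556981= 0.81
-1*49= -49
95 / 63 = 1.51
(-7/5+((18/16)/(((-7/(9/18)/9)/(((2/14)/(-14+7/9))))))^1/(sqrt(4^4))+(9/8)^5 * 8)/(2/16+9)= 1554445483/1089697280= 1.43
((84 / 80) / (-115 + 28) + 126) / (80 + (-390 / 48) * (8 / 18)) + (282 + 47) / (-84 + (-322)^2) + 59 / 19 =969959513 / 203870000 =4.76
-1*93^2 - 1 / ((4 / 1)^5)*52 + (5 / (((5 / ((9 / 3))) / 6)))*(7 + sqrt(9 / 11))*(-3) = -2310925 / 256 - 162*sqrt(11) / 11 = -9075.90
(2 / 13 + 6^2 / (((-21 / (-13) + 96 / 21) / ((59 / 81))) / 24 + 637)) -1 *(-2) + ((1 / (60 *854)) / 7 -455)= -11559553519681879 / 25529631855000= -452.79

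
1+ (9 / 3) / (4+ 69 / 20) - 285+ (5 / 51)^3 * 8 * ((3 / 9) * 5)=-16815156968 / 59294997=-283.58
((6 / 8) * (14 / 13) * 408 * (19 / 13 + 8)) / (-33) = -175644 / 1859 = -94.48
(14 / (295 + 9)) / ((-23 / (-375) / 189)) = 496125 / 3496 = 141.91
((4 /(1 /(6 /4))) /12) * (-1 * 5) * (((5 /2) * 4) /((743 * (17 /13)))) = -325 /12631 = -0.03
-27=-27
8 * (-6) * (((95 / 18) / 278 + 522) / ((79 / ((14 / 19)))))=-146282248 / 625917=-233.71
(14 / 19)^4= 38416 / 130321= 0.29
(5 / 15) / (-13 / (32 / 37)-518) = -0.00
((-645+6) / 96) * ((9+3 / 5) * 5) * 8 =-2556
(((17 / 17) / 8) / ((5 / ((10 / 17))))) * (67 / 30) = 67 / 2040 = 0.03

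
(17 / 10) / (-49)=-17 / 490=-0.03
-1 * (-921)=921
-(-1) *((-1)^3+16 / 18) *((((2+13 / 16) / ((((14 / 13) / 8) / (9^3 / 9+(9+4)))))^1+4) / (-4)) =27551 / 504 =54.66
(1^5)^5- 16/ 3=-13/ 3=-4.33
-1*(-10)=10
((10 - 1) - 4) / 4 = 5 / 4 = 1.25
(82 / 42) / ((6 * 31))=0.01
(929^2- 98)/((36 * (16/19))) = 16395917/576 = 28465.13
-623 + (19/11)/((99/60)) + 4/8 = -451175/726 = -621.45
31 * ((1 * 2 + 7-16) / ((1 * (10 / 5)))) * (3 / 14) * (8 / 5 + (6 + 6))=-1581 / 5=-316.20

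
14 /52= 7 /26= 0.27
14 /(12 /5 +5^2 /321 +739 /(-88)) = -1977360 /836119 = -2.36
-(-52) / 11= 4.73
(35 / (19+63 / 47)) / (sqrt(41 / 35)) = 1645 * sqrt(1435) / 39196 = 1.59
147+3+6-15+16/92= 3247/23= 141.17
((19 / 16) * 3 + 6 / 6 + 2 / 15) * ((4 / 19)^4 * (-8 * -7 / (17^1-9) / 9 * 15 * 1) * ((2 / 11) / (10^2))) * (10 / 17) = 126224 / 1096651215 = 0.00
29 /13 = 2.23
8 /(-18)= -4 /9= -0.44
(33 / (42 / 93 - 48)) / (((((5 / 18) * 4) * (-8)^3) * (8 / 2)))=837 / 2744320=0.00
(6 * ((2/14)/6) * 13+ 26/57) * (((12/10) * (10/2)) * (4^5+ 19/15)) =4055662/285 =14230.39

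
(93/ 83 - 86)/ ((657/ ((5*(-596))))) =20994100/ 54531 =384.99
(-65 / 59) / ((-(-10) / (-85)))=1105 / 118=9.36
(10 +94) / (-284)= -0.37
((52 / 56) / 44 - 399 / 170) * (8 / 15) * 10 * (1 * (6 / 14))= -243574 / 45815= -5.32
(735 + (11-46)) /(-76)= -175 /19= -9.21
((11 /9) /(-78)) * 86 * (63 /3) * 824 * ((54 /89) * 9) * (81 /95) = -11933426736 /109915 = -108569.59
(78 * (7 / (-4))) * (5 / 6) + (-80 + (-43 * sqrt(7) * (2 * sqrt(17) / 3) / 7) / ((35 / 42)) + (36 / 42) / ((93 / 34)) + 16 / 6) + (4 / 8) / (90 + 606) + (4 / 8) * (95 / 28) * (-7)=-61211533 / 302064 - 172 * sqrt(119) / 35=-256.25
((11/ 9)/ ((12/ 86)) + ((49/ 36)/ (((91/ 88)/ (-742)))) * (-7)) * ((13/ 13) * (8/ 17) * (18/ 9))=38443240/ 5967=6442.64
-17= -17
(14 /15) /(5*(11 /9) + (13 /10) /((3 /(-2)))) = 21 /118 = 0.18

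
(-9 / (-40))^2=81 / 1600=0.05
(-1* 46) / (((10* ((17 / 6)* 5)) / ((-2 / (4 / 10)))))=138 / 85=1.62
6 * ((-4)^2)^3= 24576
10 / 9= 1.11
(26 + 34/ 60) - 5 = 647/ 30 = 21.57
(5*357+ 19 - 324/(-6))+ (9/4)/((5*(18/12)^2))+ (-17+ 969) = 14051/5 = 2810.20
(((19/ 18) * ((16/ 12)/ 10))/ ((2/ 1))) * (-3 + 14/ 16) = -323/ 2160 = -0.15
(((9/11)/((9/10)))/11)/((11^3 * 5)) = 2/161051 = 0.00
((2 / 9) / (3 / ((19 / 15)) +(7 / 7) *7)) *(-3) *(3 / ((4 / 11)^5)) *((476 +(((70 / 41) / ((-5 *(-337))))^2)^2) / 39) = -4423823219391710063128969 / 10795141880245498111232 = -409.80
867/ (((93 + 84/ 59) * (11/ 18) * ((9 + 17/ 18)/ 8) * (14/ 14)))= 14732064/ 1218811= 12.09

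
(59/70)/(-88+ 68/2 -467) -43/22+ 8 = 1212303/200585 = 6.04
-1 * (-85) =85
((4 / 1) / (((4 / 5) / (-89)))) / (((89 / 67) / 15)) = -5025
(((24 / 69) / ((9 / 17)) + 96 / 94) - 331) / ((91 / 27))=-9611913 / 98371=-97.71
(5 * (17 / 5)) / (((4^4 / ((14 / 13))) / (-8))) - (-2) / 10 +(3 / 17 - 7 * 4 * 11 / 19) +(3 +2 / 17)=-13.29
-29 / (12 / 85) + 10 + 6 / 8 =-584 / 3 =-194.67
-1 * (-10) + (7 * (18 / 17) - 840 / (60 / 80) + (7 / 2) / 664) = -24891913 / 22576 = -1102.58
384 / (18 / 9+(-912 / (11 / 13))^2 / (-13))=-23232 / 5406215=-0.00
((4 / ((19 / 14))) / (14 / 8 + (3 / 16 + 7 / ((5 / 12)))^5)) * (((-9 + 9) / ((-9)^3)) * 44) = 0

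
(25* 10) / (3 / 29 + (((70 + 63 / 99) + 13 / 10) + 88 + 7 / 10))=39875 / 25638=1.56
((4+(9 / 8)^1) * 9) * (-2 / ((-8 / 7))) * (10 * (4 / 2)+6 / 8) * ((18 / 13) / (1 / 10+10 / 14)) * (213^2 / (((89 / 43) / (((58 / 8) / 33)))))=424518091641945 / 30952064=13715340.33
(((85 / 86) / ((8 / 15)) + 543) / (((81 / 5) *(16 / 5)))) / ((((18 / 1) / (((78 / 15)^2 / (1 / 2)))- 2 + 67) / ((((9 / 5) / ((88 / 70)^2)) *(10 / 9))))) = 43113991375 / 211774920192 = 0.20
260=260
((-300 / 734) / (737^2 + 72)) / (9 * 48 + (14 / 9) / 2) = -270 / 155308799213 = -0.00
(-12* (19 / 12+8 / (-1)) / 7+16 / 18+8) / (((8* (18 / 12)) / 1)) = 179 / 108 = 1.66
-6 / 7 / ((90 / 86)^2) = -3698 / 4725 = -0.78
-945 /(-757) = 945 /757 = 1.25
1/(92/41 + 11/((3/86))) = 123/39062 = 0.00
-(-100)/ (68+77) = 20/ 29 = 0.69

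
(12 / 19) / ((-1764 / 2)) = -2 / 2793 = -0.00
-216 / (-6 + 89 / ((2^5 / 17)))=-6912 / 1321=-5.23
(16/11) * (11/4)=4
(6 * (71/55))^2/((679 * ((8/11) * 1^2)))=45369/373450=0.12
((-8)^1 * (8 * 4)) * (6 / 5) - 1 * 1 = -1541 / 5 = -308.20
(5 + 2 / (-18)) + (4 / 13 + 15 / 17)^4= 6.89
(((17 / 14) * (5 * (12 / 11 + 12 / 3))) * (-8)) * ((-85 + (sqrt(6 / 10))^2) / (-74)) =-114784 / 407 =-282.02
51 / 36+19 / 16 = 125 / 48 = 2.60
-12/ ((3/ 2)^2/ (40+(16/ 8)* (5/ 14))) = -217.14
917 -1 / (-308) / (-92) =25984111 / 28336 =917.00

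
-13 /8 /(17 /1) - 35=-4773 /136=-35.10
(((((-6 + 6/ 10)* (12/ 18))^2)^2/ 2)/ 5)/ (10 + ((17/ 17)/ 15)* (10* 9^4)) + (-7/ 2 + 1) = -4274689/ 1712500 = -2.50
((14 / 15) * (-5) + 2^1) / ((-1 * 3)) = 8 / 9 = 0.89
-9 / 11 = -0.82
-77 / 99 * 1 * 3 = -7 / 3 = -2.33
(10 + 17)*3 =81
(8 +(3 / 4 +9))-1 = 67 / 4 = 16.75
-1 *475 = -475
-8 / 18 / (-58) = 2 / 261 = 0.01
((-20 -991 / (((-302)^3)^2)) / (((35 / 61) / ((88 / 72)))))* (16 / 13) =-3393695861682171947 / 64722357272669460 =-52.43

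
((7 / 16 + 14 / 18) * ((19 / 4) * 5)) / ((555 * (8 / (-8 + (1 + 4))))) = -3325 / 170496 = -0.02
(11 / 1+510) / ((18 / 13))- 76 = 5405 / 18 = 300.28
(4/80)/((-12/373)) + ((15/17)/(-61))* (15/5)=-397601/248880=-1.60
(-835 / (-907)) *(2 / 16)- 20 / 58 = -48345 / 210424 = -0.23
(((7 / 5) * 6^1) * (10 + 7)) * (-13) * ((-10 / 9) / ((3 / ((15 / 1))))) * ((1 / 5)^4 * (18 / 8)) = 4641 / 125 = 37.13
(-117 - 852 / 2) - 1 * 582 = -1125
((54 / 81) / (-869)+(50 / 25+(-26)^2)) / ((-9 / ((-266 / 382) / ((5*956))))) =58770838 / 5355312435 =0.01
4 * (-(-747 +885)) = -552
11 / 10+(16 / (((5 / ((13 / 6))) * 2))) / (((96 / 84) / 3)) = 51 / 5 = 10.20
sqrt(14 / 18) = sqrt(7) / 3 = 0.88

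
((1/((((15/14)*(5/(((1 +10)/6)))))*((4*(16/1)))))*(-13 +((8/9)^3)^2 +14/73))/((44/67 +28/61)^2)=-614483937180751099/11616360842373120000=-0.05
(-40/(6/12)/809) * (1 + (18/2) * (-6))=4240/809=5.24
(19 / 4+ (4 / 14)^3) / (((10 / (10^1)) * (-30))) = -2183 / 13720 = -0.16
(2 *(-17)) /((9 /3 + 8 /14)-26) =238 /157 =1.52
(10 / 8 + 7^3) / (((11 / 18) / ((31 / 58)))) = 384183 / 1276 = 301.08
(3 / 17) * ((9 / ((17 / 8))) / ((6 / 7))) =252 / 289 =0.87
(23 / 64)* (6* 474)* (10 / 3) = 27255 / 8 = 3406.88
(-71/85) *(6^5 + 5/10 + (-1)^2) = -12993/2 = -6496.50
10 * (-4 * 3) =-120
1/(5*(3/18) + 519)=6/3119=0.00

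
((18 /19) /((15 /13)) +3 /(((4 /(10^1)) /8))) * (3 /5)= 36.49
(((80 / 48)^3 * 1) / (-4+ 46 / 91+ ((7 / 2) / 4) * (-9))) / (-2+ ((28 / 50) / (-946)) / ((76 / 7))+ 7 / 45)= 81781700000 / 370450237491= 0.22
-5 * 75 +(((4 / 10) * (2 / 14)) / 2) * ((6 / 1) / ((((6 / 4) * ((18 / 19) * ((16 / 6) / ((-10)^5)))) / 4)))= -387875 / 21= -18470.24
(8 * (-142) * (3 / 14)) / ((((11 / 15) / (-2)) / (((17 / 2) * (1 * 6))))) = 2607120 / 77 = 33858.70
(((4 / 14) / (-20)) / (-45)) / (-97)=-1 / 305550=-0.00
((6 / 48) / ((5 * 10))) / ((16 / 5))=1 / 1280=0.00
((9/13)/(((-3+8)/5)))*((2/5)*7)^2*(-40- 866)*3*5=-4794552/65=-73762.34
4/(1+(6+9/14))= 56/107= 0.52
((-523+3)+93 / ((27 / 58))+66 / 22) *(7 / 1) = -2220.56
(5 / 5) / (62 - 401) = -1 / 339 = -0.00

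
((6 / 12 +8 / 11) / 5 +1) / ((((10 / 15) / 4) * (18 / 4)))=274 / 165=1.66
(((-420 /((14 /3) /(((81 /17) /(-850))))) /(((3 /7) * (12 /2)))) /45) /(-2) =-63 /28900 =-0.00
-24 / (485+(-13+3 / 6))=-16 / 315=-0.05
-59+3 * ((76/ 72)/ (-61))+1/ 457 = -9876775/ 167262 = -59.05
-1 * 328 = -328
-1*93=-93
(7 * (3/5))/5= 21/25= 0.84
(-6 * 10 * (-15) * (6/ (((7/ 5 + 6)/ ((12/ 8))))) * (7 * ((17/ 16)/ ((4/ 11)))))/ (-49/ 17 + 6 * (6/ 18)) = -15020775/ 592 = -25372.93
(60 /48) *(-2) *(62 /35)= -31 /7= -4.43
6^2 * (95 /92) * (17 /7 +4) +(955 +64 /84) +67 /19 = 10996463 /9177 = 1198.26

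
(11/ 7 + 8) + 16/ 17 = 1251/ 119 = 10.51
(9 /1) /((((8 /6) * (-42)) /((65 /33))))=-195 /616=-0.32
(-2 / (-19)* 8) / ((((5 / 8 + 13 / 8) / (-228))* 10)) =-128 / 15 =-8.53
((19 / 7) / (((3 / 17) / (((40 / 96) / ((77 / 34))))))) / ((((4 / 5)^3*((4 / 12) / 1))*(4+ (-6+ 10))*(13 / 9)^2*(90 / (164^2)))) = 3461389125 / 11659648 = 296.87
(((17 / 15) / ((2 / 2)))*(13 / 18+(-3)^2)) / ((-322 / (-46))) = 85 / 54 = 1.57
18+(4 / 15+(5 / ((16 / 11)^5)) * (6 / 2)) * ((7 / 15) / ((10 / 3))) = 14438791453 / 786432000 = 18.36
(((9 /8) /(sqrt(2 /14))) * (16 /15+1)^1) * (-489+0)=-3008.02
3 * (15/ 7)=45/ 7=6.43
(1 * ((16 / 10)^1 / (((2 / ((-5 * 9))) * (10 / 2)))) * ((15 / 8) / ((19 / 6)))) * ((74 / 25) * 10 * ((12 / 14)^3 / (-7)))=2589408 / 228095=11.35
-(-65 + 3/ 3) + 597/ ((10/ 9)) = 6013/ 10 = 601.30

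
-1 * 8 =-8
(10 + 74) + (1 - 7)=78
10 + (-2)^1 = 8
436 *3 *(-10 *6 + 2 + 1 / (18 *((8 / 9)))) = -303129 / 4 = -75782.25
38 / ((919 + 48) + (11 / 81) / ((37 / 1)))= 56943 / 1449055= 0.04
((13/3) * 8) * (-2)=-208/3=-69.33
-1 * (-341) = 341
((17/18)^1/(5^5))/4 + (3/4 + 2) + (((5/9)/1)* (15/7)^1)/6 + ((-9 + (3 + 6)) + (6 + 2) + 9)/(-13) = 33595297/20475000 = 1.64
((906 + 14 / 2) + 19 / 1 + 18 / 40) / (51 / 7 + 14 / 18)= 1174887 / 10160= 115.64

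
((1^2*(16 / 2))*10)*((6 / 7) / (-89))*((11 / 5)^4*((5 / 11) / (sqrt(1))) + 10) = -2784 / 175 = -15.91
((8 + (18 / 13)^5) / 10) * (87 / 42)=35234362 / 12995255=2.71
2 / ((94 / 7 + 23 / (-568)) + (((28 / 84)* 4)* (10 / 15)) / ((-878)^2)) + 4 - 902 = -897.85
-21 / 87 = -7 / 29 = -0.24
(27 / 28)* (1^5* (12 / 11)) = 81 / 77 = 1.05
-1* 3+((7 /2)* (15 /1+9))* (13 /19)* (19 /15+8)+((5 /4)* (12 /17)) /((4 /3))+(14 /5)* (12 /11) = 37896709 /71060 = 533.31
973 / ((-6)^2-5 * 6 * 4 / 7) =51.60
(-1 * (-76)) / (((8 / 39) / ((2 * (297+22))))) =236379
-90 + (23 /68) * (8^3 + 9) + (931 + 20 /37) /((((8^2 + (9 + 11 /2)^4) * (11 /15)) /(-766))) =871495037 /13566124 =64.24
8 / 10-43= -211 / 5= -42.20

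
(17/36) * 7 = 119/36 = 3.31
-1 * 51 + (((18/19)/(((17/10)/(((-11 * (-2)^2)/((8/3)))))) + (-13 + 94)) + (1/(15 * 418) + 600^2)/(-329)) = -5377544231/5009730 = -1073.42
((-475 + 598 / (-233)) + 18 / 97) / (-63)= 3596429 / 474621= 7.58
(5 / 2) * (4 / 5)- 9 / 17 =25 / 17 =1.47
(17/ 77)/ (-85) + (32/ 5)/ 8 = 0.80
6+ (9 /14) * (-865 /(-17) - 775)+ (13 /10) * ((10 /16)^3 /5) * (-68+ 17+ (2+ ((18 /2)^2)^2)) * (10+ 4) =20287223 /3808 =5327.53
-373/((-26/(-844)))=-157406/13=-12108.15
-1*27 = -27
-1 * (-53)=53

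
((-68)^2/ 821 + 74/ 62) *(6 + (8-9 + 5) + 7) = 2953257/ 25451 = 116.04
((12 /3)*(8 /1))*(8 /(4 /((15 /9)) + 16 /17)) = 5440 /71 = 76.62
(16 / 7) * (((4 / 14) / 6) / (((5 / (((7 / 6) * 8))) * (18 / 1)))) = 32 / 2835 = 0.01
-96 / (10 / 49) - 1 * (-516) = 228 / 5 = 45.60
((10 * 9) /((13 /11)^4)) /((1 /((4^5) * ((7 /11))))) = 858654720 /28561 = 30063.89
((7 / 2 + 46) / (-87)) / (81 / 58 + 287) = -33 / 16727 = -0.00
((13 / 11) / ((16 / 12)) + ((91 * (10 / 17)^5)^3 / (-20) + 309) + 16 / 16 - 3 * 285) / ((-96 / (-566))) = -6620985597587869823920093 / 2015145828262910318272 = -3285.61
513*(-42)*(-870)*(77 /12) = 120280545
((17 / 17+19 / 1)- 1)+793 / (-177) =2570 / 177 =14.52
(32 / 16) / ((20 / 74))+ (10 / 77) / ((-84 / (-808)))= 69929 / 8085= 8.65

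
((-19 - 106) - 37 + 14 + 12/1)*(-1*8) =1088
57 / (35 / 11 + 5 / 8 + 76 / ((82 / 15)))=205656 / 63895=3.22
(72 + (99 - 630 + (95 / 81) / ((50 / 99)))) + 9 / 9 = -41011 / 90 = -455.68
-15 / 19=-0.79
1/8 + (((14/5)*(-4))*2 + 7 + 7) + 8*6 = 1589/40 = 39.72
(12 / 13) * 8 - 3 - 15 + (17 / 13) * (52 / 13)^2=134 / 13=10.31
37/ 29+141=4126/ 29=142.28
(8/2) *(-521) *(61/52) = -2444.69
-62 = -62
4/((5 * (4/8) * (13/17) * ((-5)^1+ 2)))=-136/195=-0.70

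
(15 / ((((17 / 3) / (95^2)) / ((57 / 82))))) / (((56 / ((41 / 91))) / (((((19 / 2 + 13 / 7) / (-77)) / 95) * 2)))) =-38744325 / 93389296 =-0.41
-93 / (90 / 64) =-992 / 15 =-66.13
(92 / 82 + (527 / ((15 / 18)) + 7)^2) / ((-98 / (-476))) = 14247846846 / 7175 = 1985762.63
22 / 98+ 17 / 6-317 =-92299 / 294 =-313.94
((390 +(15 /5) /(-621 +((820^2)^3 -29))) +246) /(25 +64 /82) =7927277964052207050723 /321335051695167312950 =24.67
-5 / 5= -1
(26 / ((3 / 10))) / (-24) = -65 / 18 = -3.61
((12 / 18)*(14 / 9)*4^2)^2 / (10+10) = 50176 / 3645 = 13.77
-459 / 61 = -7.52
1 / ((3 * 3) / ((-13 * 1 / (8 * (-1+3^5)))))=-13 / 17424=-0.00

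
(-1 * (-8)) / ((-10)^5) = -0.00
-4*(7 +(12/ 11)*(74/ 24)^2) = -2293/ 33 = -69.48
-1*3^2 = -9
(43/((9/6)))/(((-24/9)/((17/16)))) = -731/64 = -11.42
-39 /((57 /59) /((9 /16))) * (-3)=20709 /304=68.12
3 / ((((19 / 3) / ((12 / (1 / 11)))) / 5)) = 5940 / 19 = 312.63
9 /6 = 3 /2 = 1.50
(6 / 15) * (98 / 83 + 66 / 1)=11152 / 415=26.87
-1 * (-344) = 344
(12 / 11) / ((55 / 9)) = 108 / 605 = 0.18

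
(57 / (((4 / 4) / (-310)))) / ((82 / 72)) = -636120 / 41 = -15515.12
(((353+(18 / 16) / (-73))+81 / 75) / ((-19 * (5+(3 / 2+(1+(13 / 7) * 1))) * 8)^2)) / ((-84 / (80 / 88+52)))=-3509983897 / 31837965843200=-0.00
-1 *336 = -336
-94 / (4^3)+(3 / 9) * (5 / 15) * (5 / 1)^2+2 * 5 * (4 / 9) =1657 / 288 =5.75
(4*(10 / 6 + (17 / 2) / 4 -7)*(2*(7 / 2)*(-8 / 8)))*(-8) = -2156 / 3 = -718.67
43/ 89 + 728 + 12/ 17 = 1103263/ 1513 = 729.19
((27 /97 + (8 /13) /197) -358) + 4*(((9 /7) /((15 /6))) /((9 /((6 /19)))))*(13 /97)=-59092538331 /165197305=-357.71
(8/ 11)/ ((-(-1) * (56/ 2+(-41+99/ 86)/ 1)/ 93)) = -63984/ 11209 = -5.71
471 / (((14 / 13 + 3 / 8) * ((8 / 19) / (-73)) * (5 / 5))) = -8492601 / 151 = -56242.39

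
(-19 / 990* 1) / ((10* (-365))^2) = -19 / 13189275000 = -0.00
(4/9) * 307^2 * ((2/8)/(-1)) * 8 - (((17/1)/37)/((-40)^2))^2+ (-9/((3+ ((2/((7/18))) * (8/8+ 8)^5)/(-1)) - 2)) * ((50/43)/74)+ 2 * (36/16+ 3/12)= -241527343309866213120151/2883155035829760000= -83771.89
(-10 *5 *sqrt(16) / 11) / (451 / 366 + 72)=-0.25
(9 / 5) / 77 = 9 / 385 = 0.02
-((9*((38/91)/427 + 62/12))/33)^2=-1451530992025/730775361316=-1.99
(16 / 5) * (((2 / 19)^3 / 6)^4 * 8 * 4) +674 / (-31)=-604168573457485904938 / 27788168808875651355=-21.74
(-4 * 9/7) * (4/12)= -12/7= -1.71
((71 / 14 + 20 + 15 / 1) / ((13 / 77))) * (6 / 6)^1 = 6171 / 26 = 237.35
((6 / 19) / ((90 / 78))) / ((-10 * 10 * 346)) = -13 / 1643500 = -0.00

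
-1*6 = -6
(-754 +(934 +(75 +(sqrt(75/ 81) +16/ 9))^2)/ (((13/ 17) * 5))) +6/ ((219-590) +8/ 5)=23494 * sqrt(3)/ 1053 +2007568754/ 1944891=1070.87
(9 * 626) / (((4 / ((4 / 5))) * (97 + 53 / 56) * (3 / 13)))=1367184 / 27425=49.85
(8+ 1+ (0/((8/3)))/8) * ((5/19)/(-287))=-0.01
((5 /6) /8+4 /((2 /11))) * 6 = 1061 /8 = 132.62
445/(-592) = -445/592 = -0.75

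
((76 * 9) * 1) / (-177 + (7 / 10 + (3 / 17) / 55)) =-255816 / 65935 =-3.88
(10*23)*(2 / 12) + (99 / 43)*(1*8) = 7321 / 129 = 56.75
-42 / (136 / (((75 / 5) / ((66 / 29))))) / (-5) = 609 / 1496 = 0.41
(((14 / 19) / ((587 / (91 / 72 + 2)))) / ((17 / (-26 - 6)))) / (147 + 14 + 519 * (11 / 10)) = -0.00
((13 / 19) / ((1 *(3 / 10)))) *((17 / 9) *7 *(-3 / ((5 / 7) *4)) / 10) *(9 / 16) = -10829 / 6080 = -1.78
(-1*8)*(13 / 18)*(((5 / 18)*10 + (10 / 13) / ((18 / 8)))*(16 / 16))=-1460 / 81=-18.02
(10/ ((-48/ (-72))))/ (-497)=-15/ 497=-0.03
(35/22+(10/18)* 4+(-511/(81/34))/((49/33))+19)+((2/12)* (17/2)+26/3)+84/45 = -4560989/41580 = -109.69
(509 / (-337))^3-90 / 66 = -2024685814 / 421000283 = -4.81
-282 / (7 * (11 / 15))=-4230 / 77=-54.94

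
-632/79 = -8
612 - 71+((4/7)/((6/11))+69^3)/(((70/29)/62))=6202338824/735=8438556.22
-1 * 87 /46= -87 /46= -1.89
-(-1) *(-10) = -10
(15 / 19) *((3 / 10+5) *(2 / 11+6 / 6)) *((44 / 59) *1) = 4134 / 1121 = 3.69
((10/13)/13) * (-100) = -1000/169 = -5.92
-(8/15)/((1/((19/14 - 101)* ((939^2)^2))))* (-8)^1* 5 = -11568186996994080/7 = -1652598142427725.71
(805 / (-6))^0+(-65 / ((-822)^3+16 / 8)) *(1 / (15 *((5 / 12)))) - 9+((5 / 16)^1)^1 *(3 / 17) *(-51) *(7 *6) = -126.12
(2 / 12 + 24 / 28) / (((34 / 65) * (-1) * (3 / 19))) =-53105 / 4284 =-12.40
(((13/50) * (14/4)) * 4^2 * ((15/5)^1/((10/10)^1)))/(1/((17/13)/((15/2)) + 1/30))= 1134/125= 9.07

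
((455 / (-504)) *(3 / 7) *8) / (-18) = 65 / 378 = 0.17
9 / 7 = 1.29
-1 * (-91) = 91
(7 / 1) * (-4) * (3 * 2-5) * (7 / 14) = -14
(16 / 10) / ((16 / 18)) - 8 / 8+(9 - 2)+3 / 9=8.13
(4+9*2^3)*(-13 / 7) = -988 / 7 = -141.14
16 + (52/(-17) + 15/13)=3115/221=14.10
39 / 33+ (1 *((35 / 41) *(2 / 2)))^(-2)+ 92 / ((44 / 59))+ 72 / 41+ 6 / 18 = 212162218 / 1657425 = 128.01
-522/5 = -104.40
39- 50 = -11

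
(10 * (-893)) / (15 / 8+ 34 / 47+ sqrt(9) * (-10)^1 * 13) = 3357680 / 145663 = 23.05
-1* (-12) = 12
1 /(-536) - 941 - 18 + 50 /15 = -1536715 /1608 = -955.67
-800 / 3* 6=-1600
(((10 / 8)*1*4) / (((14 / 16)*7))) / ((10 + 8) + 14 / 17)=17 / 392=0.04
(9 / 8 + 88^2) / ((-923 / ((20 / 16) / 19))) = -0.55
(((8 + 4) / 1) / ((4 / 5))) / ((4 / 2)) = 15 / 2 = 7.50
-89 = -89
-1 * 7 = -7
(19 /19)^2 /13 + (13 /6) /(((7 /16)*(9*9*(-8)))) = 1532 /22113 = 0.07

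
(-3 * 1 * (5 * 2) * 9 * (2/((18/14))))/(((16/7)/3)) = -2205/4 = -551.25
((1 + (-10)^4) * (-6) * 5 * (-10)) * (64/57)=64006400/19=3368757.89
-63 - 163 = -226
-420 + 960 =540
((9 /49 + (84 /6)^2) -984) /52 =-38603 /2548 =-15.15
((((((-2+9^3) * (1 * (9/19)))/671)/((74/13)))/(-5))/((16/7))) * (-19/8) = 0.02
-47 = -47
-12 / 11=-1.09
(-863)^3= -642735647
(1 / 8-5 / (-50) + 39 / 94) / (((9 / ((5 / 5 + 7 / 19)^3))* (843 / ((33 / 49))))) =9690967 / 66581307555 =0.00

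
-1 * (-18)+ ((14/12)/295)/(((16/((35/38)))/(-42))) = 645353/35872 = 17.99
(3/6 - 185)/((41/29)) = -261/2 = -130.50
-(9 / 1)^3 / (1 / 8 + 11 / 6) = -17496 / 47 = -372.26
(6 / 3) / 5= 2 / 5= 0.40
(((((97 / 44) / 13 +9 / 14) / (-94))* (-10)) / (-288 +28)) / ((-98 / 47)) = 3253 / 20404384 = 0.00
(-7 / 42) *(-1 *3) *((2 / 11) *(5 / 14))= 0.03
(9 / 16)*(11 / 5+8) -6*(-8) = 4299 / 80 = 53.74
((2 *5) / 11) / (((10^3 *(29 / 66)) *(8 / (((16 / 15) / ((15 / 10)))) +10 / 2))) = 6 / 47125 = 0.00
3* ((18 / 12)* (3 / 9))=3 / 2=1.50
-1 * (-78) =78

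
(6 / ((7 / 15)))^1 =90 / 7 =12.86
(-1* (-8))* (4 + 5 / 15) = 104 / 3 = 34.67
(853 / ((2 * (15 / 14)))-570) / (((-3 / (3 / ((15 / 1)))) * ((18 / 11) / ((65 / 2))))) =368797 / 1620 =227.65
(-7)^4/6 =2401/6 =400.17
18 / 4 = 4.50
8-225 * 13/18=-309/2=-154.50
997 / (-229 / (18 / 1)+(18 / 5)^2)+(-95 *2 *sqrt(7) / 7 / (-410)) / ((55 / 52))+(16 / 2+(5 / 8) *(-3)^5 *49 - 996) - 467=-4026525 / 856+988 *sqrt(7) / 15785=-4703.72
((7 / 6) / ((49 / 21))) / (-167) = -1 / 334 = -0.00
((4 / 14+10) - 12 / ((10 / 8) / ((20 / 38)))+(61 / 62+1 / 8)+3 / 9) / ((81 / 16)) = 1321066 / 1001889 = 1.32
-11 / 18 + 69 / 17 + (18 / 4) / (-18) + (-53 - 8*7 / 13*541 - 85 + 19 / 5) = -97917031 / 39780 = -2461.46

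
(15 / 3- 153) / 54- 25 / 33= -1039 / 297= -3.50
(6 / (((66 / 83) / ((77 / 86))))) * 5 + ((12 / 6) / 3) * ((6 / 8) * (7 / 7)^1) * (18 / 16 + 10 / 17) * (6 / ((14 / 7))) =425137 / 11696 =36.35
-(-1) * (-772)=-772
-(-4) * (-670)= -2680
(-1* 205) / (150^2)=-41 / 4500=-0.01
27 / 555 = 9 / 185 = 0.05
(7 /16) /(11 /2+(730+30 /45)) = 3 /5048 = 0.00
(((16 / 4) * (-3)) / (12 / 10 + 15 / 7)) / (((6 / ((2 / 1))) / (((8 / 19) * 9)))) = -1120 / 247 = -4.53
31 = 31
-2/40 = -1/20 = -0.05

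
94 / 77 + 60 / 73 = 11482 / 5621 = 2.04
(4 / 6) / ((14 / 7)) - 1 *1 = -2 / 3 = -0.67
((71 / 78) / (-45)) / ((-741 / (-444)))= -5254 / 433485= -0.01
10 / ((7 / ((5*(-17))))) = -850 / 7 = -121.43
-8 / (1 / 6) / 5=-48 / 5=-9.60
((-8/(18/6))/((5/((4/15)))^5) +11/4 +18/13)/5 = 1530614808391/1850976562500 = 0.83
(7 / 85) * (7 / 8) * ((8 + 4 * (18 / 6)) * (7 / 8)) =343 / 272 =1.26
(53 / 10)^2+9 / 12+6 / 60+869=44897 / 50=897.94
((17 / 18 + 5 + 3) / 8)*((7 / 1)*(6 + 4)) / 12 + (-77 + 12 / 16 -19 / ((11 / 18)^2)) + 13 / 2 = -11928893 / 104544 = -114.10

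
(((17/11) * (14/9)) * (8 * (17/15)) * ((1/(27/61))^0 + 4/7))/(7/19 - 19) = -43928/23895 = -1.84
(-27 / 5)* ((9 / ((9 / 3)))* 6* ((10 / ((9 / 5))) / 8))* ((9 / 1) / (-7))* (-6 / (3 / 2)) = -2430 / 7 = -347.14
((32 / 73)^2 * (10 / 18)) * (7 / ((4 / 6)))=17920 / 15987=1.12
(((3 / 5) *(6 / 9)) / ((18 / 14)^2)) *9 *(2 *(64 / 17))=12544 / 765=16.40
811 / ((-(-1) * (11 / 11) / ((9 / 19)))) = 7299 / 19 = 384.16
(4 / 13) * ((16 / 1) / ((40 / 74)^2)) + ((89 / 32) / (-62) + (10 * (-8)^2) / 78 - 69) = -85095223 / 1934400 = -43.99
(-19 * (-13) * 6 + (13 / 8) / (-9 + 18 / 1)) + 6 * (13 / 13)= 107149 / 72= 1488.18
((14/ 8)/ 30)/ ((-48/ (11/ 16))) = -77/ 92160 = -0.00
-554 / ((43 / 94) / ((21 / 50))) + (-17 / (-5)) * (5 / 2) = -1075321 / 2150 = -500.15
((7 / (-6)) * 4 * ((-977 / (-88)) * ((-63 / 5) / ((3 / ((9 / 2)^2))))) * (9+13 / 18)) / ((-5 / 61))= -183975939 / 352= -522658.92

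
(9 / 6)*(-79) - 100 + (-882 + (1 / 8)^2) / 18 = -308159 / 1152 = -267.50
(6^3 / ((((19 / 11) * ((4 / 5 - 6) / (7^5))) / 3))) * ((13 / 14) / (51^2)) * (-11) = 26146890 / 5491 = 4761.77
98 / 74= 49 / 37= 1.32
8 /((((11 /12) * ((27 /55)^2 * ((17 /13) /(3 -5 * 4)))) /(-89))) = 10181600 /243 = 41899.59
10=10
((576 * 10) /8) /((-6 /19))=-2280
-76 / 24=-19 / 6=-3.17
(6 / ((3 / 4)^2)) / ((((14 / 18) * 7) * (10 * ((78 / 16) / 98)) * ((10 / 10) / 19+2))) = 4864 / 2535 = 1.92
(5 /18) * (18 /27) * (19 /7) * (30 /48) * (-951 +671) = -2375 /27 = -87.96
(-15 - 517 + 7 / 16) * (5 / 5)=-531.56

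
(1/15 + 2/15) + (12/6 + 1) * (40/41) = 641/205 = 3.13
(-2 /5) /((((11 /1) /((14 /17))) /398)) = -11144 /935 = -11.92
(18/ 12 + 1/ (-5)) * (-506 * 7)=-23023/ 5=-4604.60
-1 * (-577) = 577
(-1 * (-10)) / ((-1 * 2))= -5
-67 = -67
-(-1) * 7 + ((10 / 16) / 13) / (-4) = 6.99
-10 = -10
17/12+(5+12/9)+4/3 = 109/12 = 9.08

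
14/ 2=7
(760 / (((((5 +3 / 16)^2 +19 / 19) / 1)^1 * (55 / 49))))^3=6931686296410652672 / 485494992494875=14277.56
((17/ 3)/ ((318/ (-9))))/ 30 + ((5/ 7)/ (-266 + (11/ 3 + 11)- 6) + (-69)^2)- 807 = 3953.99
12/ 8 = 3/ 2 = 1.50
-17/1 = -17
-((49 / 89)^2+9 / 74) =-248963 / 586154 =-0.42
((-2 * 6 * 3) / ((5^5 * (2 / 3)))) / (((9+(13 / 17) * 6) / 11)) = -306 / 21875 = -0.01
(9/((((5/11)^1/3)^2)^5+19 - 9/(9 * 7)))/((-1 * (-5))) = 96489476071660287/1010842130616333215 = 0.10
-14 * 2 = -28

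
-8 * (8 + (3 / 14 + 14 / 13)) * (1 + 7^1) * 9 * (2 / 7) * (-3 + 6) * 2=-5844096 / 637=-9174.41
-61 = -61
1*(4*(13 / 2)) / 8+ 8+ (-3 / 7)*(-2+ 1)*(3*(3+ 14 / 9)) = 479 / 28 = 17.11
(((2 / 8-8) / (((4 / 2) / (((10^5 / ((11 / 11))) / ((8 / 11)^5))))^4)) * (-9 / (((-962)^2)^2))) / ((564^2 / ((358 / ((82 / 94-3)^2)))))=73841147.83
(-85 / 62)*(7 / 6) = -595 / 372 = -1.60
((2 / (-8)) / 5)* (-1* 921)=46.05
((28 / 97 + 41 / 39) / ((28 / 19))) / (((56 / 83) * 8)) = 7993813 / 47453952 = 0.17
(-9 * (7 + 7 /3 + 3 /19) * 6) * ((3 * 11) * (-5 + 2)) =964062 /19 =50740.11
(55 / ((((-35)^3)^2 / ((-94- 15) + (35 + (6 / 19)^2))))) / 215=-293458 / 28535397296875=-0.00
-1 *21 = -21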